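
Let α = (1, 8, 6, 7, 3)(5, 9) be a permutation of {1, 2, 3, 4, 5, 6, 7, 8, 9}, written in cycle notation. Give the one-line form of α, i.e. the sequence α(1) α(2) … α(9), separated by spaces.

8 2 1 4 9 7 3 6 5

Reading each image from the cycles: 1→8, 2→2, 3→1, 4→4, 5→9, 6→7, 7→3, 8→6, 9→5.
So the one-line form is 8 2 1 4 9 7 3 6 5.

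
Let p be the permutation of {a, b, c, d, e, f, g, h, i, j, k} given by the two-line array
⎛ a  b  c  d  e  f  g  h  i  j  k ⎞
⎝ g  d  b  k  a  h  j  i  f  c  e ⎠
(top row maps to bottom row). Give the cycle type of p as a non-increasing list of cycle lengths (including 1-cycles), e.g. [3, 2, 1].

[8, 3]

The disjoint cycles are (a, g, j, c, b, d, k, e)(f, h, i), with lengths 8, 3 in non-increasing order.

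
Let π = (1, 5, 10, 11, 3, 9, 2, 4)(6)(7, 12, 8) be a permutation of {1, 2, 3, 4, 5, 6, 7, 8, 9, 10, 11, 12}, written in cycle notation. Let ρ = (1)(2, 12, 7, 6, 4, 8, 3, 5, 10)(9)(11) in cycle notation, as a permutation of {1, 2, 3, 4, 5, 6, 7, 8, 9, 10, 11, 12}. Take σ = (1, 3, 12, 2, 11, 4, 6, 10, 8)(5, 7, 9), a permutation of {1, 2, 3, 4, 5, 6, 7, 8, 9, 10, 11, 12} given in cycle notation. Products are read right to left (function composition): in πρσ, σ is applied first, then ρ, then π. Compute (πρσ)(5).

Chase 5: σ(5) = 7; ρ(7) = 6; π(6) = 6. Hence (πρσ)(5) = 6.

6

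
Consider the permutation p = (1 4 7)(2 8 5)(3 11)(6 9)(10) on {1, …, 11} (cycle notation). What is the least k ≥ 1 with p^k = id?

The disjoint cycles have lengths 3, 3, 2, 2, 1.
The order is lcm(3, 3, 2, 2) = 6.

6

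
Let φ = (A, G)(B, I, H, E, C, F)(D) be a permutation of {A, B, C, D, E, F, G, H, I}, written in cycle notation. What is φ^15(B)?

E

B lies in the 6-cycle (B, I, H, E, C, F).
On a 6-cycle, φ^6 is the identity, so φ^15 = φ^3 there (15 ≡ 3 mod 6).
Advancing 3 steps from B: B → I → H → E.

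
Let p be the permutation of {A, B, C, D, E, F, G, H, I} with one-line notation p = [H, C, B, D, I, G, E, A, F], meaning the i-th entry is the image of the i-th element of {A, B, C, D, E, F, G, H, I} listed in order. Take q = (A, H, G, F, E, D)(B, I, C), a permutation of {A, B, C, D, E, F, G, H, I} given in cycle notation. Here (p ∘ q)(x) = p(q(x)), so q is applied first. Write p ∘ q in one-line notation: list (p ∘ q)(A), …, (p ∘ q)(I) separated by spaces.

(p ∘ q)(x) = p(q(x)). Computing each image: p(q(A)) = p(H) = A, p(q(B)) = p(I) = F, p(q(C)) = p(B) = C, p(q(D)) = p(A) = H, p(q(E)) = p(D) = D, p(q(F)) = p(E) = I, p(q(G)) = p(F) = G, p(q(H)) = p(G) = E, p(q(I)) = p(C) = B.
Hence p ∘ q = [A F C H D I G E B].

A F C H D I G E B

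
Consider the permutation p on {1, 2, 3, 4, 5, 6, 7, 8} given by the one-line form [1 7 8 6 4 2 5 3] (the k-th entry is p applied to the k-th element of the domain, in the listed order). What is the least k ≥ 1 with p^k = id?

10

Writing p as disjoint cycles, the cycle lengths are 5, 2, 1.
Since disjoint cycles commute, ord(p) = lcm(5, 2) = 10.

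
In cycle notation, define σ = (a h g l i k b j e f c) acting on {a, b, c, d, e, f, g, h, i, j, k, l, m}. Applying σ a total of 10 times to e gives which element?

e lies in the 11-cycle (a h g l i k b j e f c).
Stepping 10 places around the cycle: e → f → c → a → h → g → l → i → k → b → j.

j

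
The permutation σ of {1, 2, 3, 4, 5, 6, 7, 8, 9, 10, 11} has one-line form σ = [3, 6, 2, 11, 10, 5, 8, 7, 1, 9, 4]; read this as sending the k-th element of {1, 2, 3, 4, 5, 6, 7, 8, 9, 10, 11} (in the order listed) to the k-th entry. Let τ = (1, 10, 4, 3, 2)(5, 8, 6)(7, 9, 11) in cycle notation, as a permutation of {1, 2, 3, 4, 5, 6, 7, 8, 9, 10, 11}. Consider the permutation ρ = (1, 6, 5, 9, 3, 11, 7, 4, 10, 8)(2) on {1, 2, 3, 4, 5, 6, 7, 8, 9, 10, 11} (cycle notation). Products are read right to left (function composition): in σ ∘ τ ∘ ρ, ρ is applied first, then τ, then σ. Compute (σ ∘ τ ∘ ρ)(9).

Chase 9: ρ(9) = 3; τ(3) = 2; σ(2) = 6. Hence (σ ∘ τ ∘ ρ)(9) = 6.

6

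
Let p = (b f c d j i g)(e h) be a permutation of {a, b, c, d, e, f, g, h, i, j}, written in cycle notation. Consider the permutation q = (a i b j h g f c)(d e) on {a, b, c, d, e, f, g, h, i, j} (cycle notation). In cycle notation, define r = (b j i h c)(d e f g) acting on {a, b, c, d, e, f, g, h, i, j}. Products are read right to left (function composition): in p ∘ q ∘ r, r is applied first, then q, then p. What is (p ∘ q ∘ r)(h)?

a

(p ∘ q ∘ r)(h) = p(q(r(h))). r(h) = c, then q(c) = a, then p(a) = a, so the result is a.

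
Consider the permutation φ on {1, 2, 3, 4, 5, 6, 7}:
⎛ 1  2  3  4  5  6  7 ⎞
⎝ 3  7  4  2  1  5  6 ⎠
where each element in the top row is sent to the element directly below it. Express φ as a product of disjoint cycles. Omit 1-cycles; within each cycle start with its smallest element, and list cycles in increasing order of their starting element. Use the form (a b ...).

(1 3 4 2 7 6 5)

Iterating φ from 1 gives 1 → 3 → 4 → 2 → 7 → 6 → 5 → 1; that is the 7-cycle (1 3 4 2 7 6 5).
Continuing from each remaining unvisited element yields (1 3 4 2 7 6 5).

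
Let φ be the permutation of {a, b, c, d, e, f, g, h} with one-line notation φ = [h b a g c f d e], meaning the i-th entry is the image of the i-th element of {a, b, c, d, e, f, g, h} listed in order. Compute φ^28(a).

a

Tracing a → h → … returns to a after 4 steps, so a lies in a 4-cycle (a, h, e, c).
Powers repeat with period 4 on this cycle, and 28 mod 4 = 0, so φ^28(a) = φ^0(a).
So φ^28(a) = a.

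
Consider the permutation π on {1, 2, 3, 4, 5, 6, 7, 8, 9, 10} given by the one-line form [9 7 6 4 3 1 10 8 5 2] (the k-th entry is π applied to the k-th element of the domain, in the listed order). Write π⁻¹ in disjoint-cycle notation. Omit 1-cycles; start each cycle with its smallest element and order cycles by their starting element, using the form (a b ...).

(1 6 3 5 9)(2 10 7)

The cycle decomposition of π is (1 9 5 3 6)(2 7 10).
The inverse reverses every cycle; in canonical form, π⁻¹ = (1 6 3 5 9)(2 10 7).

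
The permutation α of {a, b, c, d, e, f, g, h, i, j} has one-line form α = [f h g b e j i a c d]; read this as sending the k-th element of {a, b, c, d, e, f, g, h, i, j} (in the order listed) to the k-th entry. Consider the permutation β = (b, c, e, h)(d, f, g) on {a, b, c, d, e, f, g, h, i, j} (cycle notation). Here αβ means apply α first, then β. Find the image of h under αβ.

First apply α: α(h) = a, then β(a) = a. Thus (αβ)(h) = a.

a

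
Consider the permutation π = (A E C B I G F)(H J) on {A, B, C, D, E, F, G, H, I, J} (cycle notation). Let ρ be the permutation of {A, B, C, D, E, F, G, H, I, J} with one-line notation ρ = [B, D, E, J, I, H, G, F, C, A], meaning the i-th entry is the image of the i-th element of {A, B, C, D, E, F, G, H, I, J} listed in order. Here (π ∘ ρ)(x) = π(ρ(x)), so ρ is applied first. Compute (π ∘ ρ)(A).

First apply ρ: ρ(A) = B, then π(B) = I. Thus (π ∘ ρ)(A) = I.

I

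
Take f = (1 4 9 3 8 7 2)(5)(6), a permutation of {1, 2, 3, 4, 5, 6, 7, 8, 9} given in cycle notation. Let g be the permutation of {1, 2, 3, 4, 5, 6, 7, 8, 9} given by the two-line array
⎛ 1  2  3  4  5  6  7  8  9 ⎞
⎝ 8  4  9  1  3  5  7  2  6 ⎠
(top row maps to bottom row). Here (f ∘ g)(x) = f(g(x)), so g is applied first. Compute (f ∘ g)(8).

(f ∘ g)(8) = f(g(8)). g(8) = 2, then f(2) = 1. So (f ∘ g)(8) = 1.

1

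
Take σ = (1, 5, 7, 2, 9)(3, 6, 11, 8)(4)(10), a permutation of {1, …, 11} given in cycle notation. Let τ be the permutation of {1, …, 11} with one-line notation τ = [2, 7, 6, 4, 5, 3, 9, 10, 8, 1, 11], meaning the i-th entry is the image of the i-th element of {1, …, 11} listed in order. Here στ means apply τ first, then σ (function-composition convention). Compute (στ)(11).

8

First apply τ: τ(11) = 11, then σ(11) = 8. Thus (στ)(11) = 8.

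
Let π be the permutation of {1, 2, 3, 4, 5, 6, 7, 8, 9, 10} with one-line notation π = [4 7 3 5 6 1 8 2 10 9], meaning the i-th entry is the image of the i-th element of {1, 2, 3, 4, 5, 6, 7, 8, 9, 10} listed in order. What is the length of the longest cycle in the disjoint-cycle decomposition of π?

Decomposing into disjoint cycles gives (1, 4, 5, 6)(2, 7, 8)(9, 10); the longest has length 4.

4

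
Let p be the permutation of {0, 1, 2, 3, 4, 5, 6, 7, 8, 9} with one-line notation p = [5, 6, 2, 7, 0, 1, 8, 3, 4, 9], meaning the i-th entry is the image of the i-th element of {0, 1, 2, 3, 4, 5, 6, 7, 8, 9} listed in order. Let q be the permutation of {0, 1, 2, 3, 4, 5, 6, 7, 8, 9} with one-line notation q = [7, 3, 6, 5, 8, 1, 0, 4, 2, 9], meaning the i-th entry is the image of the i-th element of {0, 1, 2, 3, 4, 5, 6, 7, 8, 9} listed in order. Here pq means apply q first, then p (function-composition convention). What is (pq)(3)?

(pq)(3) = p(q(3)). q(3) = 5, then p(5) = 1. So (pq)(3) = 1.

1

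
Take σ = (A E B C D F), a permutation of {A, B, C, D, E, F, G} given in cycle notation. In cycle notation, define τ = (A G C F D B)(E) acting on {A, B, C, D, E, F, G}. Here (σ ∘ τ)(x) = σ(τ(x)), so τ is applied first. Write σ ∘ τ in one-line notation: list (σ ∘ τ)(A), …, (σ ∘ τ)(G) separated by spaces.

G E A C B F D

(σ ∘ τ)(x) = σ(τ(x)). Computing each image: σ(τ(A)) = σ(G) = G, σ(τ(B)) = σ(A) = E, σ(τ(C)) = σ(F) = A, σ(τ(D)) = σ(B) = C, σ(τ(E)) = σ(E) = B, σ(τ(F)) = σ(D) = F, σ(τ(G)) = σ(C) = D.
Hence σ ∘ τ = [G E A C B F D].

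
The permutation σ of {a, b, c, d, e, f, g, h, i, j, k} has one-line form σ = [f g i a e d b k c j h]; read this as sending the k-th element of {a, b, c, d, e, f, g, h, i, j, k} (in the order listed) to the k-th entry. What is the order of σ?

6

Writing σ as disjoint cycles, the cycle lengths are 3, 2, 2, 2, 1, 1.
The order is lcm(3, 2, 2, 2) = 6.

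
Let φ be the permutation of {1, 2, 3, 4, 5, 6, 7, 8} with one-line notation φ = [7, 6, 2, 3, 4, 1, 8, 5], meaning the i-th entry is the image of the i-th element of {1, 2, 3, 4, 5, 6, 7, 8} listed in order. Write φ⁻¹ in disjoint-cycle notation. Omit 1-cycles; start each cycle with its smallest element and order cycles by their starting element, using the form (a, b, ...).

The cycle decomposition of φ is (1, 7, 8, 5, 4, 3, 2, 6).
Reversing each cycle (and rotating so the smallest element leads) gives φ⁻¹ = (1, 6, 2, 3, 4, 5, 8, 7).

(1, 6, 2, 3, 4, 5, 8, 7)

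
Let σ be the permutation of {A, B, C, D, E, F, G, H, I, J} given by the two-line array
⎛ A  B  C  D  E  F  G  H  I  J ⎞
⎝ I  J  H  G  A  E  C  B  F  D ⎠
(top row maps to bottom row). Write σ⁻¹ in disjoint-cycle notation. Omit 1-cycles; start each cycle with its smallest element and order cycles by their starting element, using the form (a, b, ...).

First write σ in disjoint cycles: (A, I, F, E)(B, J, D, G, C, H).
Reversing each cycle (and rotating so the smallest element leads) gives σ⁻¹ = (A, E, F, I)(B, H, C, G, D, J).

(A, E, F, I)(B, H, C, G, D, J)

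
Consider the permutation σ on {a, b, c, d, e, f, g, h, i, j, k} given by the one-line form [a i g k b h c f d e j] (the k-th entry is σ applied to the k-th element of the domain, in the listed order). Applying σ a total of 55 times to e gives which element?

Tracing e → b → … returns to e after 6 steps, so e lies in a 6-cycle (b, i, d, k, j, e).
On a 6-cycle, σ^6 is the identity, so σ^55 = σ^1 there (55 ≡ 1 mod 6).
Advancing 1 step from e: e → b.

b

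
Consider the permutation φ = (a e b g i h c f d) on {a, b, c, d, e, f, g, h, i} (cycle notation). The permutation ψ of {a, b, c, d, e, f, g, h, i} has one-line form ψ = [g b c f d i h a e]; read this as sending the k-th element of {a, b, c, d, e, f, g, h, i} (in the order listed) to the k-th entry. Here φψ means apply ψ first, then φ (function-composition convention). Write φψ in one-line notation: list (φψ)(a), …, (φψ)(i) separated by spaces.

(φψ)(x) = φ(ψ(x)). Computing each image: φ(ψ(a)) = φ(g) = i, φ(ψ(b)) = φ(b) = g, φ(ψ(c)) = φ(c) = f, φ(ψ(d)) = φ(f) = d, φ(ψ(e)) = φ(d) = a, φ(ψ(f)) = φ(i) = h, φ(ψ(g)) = φ(h) = c, φ(ψ(h)) = φ(a) = e, φ(ψ(i)) = φ(e) = b.
Hence φψ = [i g f d a h c e b].

i g f d a h c e b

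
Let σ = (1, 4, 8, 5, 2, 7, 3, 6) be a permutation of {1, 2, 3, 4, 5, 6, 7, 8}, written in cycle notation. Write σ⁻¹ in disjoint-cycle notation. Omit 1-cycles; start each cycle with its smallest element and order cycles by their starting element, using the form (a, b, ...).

(1, 6, 3, 7, 2, 5, 8, 4)

If σ sends a → b within a cycle, σ⁻¹ sends b → a; equivalently, reverse each cycle.
After reversing and putting each cycle's least element first, σ⁻¹ = (1, 6, 3, 7, 2, 5, 8, 4).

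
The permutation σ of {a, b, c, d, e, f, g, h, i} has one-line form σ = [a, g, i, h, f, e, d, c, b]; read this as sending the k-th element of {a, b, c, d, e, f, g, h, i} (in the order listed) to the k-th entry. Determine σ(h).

h is element number 8 of the domain, and entry number 8 of the one-line form is c, so σ(h) = c.

c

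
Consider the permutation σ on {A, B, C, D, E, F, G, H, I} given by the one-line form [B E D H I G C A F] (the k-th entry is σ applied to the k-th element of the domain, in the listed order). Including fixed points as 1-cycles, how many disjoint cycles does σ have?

1

The cycle decomposition is (A, B, E, I, F, G, C, D, H), which has 1 cycle (counting 1-cycles).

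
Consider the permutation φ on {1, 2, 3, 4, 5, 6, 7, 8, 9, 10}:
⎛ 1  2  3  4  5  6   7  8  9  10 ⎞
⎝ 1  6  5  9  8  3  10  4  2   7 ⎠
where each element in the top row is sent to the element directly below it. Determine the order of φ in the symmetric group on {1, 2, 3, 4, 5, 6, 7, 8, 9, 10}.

Writing φ as disjoint cycles, the cycle lengths are 7, 2, 1.
The order is lcm(7, 2) = 14.

14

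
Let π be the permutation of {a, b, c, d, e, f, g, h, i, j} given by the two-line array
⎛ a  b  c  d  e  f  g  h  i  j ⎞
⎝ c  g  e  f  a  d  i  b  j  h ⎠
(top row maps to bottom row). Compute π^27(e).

Tracing e → a → … returns to e after 3 steps, so e lies in a 3-cycle (a c e).
Powers repeat with period 3 on this cycle, and 27 mod 3 = 0, so π^27(e) = π^0(e).
So π^27(e) = e.

e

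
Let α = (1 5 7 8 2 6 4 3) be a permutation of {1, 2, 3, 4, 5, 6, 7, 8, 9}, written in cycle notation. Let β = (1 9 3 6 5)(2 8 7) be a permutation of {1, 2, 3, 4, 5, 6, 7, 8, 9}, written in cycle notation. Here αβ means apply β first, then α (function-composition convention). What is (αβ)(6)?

7

β(6) = 5, then α(5) = 7; composing gives (αβ)(6) = 7.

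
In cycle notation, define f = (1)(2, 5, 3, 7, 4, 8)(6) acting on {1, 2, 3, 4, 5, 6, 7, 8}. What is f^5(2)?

8

2 lies in the 6-cycle (2, 5, 3, 7, 4, 8).
Stepping 5 places around the cycle: 2 → 5 → 3 → 7 → 4 → 8.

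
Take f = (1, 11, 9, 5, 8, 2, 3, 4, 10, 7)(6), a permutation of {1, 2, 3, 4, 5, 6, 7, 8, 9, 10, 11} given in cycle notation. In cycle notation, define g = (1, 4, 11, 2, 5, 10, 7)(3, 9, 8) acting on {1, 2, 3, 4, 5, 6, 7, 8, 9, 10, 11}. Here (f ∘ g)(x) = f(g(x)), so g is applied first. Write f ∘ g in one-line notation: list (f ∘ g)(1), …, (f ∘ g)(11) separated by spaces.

10 8 5 9 7 6 11 4 2 1 3

(f ∘ g)(x) = f(g(x)). Computing each image: f(g(1)) = f(4) = 10, f(g(2)) = f(5) = 8, f(g(3)) = f(9) = 5, f(g(4)) = f(11) = 9, f(g(5)) = f(10) = 7, f(g(6)) = f(6) = 6, f(g(7)) = f(1) = 11, f(g(8)) = f(3) = 4, f(g(9)) = f(8) = 2, f(g(10)) = f(7) = 1, f(g(11)) = f(2) = 3.
Hence f ∘ g = [10 8 5 9 7 6 11 4 2 1 3].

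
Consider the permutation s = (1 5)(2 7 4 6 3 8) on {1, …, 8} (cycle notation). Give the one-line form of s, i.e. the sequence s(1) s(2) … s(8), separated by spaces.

5 7 8 6 1 3 4 2

Image by image: 1↦5, 2↦7, 3↦8, 4↦6, 5↦1, 6↦3, 7↦4, 8↦2.
Listing these in domain order gives 5 7 8 6 1 3 4 2.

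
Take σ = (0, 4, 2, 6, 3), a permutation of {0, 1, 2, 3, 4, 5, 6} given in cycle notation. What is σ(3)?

0

3 appears in (0, 4, 2, 6, 3); the next entry (wrapping around) is 0.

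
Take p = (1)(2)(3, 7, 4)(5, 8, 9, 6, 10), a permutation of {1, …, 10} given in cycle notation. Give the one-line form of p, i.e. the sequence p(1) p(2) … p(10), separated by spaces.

1 2 7 3 8 10 4 9 6 5

Image by image: 1↦1, 2↦2, 3↦7, 4↦3, 5↦8, 6↦10, 7↦4, 8↦9, 9↦6, 10↦5.
So the one-line form is 1 2 7 3 8 10 4 9 6 5.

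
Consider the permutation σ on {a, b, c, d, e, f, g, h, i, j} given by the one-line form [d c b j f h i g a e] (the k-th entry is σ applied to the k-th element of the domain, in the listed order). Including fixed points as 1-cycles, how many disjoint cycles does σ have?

The cycle decomposition is (a, d, j, e, f, h, g, i)(b, c), which has 2 cycles (counting 1-cycles).

2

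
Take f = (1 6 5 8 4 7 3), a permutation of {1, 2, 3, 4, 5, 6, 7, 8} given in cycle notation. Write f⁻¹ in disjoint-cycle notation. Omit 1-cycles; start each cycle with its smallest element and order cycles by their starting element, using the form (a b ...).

If f sends a → b within a cycle, f⁻¹ sends b → a; equivalently, reverse each cycle.
After reversing and putting each cycle's least element first, f⁻¹ = (1 3 7 4 8 5 6).

(1 3 7 4 8 5 6)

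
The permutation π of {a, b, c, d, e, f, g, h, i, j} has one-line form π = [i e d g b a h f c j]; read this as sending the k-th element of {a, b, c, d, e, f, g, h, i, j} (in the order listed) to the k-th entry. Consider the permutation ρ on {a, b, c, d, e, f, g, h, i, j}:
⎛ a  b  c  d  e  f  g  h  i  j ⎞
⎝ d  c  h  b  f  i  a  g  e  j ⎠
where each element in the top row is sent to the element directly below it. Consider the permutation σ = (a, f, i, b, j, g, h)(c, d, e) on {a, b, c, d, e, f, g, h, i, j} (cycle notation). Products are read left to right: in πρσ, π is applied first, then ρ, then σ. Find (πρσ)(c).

j

Apply the permutations in order: π(c) = d, then ρ(d) = b, then σ(b) = j. So (πρσ)(c) = j.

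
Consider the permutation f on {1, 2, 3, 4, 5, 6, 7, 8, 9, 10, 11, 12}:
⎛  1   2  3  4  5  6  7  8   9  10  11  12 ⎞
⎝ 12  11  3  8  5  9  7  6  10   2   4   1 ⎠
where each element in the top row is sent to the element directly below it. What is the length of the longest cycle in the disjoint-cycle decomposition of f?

Decomposing into disjoint cycles gives (1, 12)(2, 11, 4, 8, 6, 9, 10); the longest has length 7.

7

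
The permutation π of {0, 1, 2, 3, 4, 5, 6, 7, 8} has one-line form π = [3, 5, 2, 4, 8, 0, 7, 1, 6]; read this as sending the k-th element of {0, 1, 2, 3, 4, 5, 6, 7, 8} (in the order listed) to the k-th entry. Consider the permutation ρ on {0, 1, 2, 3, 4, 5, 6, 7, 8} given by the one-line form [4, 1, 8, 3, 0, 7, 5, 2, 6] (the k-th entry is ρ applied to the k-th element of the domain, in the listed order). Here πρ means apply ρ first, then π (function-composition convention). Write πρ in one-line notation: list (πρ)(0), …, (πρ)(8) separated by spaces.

8 5 6 4 3 1 0 2 7

(πρ)(x) = π(ρ(x)). Computing each image: π(ρ(0)) = π(4) = 8, π(ρ(1)) = π(1) = 5, π(ρ(2)) = π(8) = 6, π(ρ(3)) = π(3) = 4, π(ρ(4)) = π(0) = 3, π(ρ(5)) = π(7) = 1, π(ρ(6)) = π(5) = 0, π(ρ(7)) = π(2) = 2, π(ρ(8)) = π(6) = 7.
Hence πρ = [8 5 6 4 3 1 0 2 7].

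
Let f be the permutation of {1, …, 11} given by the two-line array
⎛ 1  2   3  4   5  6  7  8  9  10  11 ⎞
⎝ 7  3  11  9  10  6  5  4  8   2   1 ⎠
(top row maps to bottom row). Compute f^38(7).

2

Tracing 7 → 5 → … returns to 7 after 7 steps, so 7 lies in a 7-cycle (1 7 5 10 2 3 11).
On a 7-cycle, f^7 is the identity, so f^38 = f^3 there (38 ≡ 3 mod 7).
Advancing 3 steps from 7: 7 → 5 → 10 → 2.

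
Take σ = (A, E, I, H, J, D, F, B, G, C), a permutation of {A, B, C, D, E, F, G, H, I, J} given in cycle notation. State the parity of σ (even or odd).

odd

The cycle lengths are 10.
A cycle of length ℓ contributes ℓ−1 transpositions, so σ is a product of 9 transpositions — odd.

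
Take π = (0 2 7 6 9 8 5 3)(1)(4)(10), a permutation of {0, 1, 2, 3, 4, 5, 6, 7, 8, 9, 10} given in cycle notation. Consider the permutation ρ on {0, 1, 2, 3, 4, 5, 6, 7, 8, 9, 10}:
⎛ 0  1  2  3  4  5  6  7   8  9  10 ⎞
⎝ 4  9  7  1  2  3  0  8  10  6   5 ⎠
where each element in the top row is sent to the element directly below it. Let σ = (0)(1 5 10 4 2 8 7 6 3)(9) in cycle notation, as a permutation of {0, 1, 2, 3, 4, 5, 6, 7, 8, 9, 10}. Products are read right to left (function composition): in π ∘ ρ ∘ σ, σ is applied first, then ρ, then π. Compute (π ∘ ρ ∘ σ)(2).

Chase 2: σ(2) = 8; ρ(8) = 10; π(10) = 10. Hence (π ∘ ρ ∘ σ)(2) = 10.

10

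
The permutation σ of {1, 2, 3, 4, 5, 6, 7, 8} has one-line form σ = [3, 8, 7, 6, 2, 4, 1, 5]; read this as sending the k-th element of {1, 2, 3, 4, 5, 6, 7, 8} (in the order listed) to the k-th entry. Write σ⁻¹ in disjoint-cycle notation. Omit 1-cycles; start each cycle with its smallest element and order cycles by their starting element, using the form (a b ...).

(1 7 3)(2 5 8)(4 6)

First write σ in disjoint cycles: (1 3 7)(2 8 5)(4 6).
Reversing each cycle (and rotating so the smallest element leads) gives σ⁻¹ = (1 7 3)(2 5 8)(4 6).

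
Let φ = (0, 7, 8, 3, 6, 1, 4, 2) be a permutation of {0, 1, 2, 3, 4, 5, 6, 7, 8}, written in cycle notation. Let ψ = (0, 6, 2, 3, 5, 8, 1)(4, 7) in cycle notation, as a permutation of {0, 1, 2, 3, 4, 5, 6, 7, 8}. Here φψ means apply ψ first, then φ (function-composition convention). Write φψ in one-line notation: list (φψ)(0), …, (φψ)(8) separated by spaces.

For each element, apply ψ then φ: 0 → 6 → 1; 1 → 0 → 7; 2 → 3 → 6; 3 → 5 → 5; 4 → 7 → 8; 5 → 8 → 3; 6 → 2 → 0; 7 → 4 → 2; 8 → 1 → 4.
So φψ in one-line form is 1 7 6 5 8 3 0 2 4.

1 7 6 5 8 3 0 2 4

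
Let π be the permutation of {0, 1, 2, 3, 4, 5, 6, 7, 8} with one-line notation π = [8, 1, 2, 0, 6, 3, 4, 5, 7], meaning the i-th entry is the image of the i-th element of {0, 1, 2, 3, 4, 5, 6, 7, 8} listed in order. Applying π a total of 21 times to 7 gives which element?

Tracing 7 → 5 → … returns to 7 after 5 steps, so 7 lies in a 5-cycle (0 8 7 5 3).
On a 5-cycle, π^5 is the identity, so π^21 = π^1 there (21 ≡ 1 mod 5).
Advancing 1 step from 7: 7 → 5.

5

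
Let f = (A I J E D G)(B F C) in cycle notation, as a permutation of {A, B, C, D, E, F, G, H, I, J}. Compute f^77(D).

D lies in the 6-cycle (A I J E D G).
Since the cycle has length 6, f^77 acts on it the same as f^5 (77 mod 6 = 5).
Stepping 5 places around the cycle: D → G → A → I → J → E.

E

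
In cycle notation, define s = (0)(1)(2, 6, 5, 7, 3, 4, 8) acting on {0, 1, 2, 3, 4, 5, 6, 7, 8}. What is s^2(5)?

3

5 lies in the 7-cycle (2, 6, 5, 7, 3, 4, 8).
Stepping 2 places around the cycle: 5 → 7 → 3.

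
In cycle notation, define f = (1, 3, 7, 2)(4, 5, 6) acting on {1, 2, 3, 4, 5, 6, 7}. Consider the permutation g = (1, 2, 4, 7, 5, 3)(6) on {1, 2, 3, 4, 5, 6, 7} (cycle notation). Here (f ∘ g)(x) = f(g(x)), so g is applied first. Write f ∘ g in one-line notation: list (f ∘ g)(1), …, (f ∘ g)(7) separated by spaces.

1 5 3 2 7 4 6

Chase each element through g then f: 1 → 2 → 1; 2 → 4 → 5; 3 → 1 → 3; 4 → 7 → 2; 5 → 3 → 7; 6 → 6 → 4; 7 → 5 → 6.
Collecting the images, f ∘ g = [1 5 3 2 7 4 6].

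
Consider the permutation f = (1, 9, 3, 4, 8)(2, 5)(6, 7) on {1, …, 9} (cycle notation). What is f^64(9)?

1

9 lies in the 5-cycle (1, 9, 3, 4, 8).
On a 5-cycle, f^5 is the identity, so f^64 = f^4 there (64 ≡ 4 mod 5).
Advancing 4 steps from 9: 9 → 3 → 4 → 8 → 1.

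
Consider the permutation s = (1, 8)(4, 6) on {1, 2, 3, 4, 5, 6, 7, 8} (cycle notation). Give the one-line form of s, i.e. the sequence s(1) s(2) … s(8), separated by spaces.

8 2 3 6 5 4 7 1

Image by image: 1→8, 2→2, 3→3, 4→6, 5→5, 6→4, 7→7, 8→1.
So the one-line form is 8 2 3 6 5 4 7 1.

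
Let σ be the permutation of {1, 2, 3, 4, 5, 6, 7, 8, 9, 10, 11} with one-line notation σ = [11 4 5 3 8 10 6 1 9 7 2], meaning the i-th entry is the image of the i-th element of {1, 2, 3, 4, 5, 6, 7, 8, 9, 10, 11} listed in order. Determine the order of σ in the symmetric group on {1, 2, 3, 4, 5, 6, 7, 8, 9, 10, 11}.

The disjoint-cycle form of σ has cycle lengths 7, 3, 1.
The order of σ is the least common multiple of its cycle lengths: lcm(7, 3) = 21.

21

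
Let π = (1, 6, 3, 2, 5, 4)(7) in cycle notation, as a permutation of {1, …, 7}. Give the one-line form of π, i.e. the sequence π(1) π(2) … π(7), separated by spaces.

Each element maps to the next entry in its cycle (wrapping to the front): 1↦6, 2↦5, 3↦2, 4↦1, 5↦4, 6↦3, 7↦7.
So the one-line form is 6 5 2 1 4 3 7.

6 5 2 1 4 3 7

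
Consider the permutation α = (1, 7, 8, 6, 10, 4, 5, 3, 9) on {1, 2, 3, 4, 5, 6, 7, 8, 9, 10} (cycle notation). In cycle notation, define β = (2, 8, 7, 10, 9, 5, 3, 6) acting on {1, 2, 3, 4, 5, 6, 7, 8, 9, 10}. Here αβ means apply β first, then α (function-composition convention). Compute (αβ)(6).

First apply β: β(6) = 2, then α(2) = 2. Thus (αβ)(6) = 2.

2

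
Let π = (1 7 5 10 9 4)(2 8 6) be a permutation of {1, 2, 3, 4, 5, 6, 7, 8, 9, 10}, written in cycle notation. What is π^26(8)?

8 lies in the 3-cycle (2 8 6).
Powers repeat with period 3 on this cycle, and 26 mod 3 = 2, so π^26(8) = π^2(8).
Advancing 2 steps from 8: 8 → 6 → 2.

2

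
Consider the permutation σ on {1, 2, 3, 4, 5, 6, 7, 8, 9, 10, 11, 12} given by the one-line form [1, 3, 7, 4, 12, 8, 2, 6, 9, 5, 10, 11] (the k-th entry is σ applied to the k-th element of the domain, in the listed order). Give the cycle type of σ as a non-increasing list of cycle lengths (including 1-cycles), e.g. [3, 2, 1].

[4, 3, 2, 1, 1, 1]

The disjoint cycles are (1)(2, 3, 7)(4)(5, 12, 11, 10)(6, 8)(9), with lengths 4, 3, 2, 1, 1, 1 in non-increasing order.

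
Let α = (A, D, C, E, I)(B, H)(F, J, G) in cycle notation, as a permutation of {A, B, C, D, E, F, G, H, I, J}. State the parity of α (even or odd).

The cycle lengths are 5, 3, 2.
A cycle is odd iff its length is even; α has 1 even-length cycle, so sgn(α) = (−1)^1 and α is odd.

odd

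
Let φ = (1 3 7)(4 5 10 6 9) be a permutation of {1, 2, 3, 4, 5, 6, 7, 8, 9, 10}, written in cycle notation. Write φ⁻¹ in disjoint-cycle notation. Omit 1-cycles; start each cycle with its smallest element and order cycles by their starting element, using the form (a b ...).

Inverting a permutation written in cycle notation just reverses the order within every cycle.
After reversing and putting each cycle's least element first, φ⁻¹ = (1 7 3)(4 9 6 10 5).

(1 7 3)(4 9 6 10 5)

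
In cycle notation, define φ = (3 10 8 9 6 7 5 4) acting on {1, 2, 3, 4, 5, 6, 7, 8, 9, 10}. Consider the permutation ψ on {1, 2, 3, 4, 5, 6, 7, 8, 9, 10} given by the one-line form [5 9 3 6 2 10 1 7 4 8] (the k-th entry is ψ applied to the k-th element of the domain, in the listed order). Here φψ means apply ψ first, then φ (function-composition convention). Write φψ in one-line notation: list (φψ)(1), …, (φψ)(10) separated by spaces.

4 6 10 7 2 8 1 5 3 9

Chase each element through ψ then φ: 1 → 5 → 4; 2 → 9 → 6; 3 → 3 → 10; 4 → 6 → 7; 5 → 2 → 2; 6 → 10 → 8; 7 → 1 → 1; 8 → 7 → 5; 9 → 4 → 3; 10 → 8 → 9.
So φψ in one-line form is 4 6 10 7 2 8 1 5 3 9.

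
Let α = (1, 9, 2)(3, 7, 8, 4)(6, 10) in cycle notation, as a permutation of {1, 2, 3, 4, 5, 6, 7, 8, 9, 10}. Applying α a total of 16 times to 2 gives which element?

2 lies in the 3-cycle (1, 9, 2).
Since the cycle has length 3, α^16 acts on it the same as α^1 (16 mod 3 = 1).
Advancing 1 step from 2: 2 → 1.

1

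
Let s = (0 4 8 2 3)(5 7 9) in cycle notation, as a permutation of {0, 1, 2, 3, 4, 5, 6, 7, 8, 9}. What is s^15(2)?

2 lies in the 5-cycle (0 4 8 2 3).
On a 5-cycle, s^5 is the identity, so s^15 = s^0 there (15 ≡ 0 mod 5).
So s^15(2) = 2.

2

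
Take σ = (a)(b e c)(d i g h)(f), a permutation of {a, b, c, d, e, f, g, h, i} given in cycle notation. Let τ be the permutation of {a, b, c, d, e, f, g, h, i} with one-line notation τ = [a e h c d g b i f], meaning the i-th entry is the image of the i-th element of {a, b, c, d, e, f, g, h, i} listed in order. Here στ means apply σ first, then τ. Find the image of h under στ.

(στ)(h) = τ(σ(h)). σ(h) = d, then τ(d) = c. So (στ)(h) = c.

c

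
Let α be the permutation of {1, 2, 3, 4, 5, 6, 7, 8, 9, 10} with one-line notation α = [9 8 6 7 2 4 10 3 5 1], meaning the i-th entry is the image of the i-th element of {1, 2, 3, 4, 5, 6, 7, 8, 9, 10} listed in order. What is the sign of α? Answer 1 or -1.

In disjoint-cycle form the cycle lengths are 10.
A cycle of length ℓ contributes ℓ−1 transpositions, so α is a product of 9 transpositions — odd.

-1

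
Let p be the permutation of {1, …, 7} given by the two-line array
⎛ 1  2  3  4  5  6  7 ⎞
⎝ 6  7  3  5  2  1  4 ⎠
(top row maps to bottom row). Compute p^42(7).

5

Tracing 7 → 4 → … returns to 7 after 4 steps, so 7 lies in a 4-cycle (2, 7, 4, 5).
Powers repeat with period 4 on this cycle, and 42 mod 4 = 2, so p^42(7) = p^2(7).
Stepping 2 places around the cycle: 7 → 4 → 5.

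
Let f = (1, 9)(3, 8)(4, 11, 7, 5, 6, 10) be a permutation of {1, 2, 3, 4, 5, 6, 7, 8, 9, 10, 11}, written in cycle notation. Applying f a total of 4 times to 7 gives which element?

4

7 lies in the 6-cycle (4, 11, 7, 5, 6, 10).
Stepping 4 places around the cycle: 7 → 5 → 6 → 10 → 4.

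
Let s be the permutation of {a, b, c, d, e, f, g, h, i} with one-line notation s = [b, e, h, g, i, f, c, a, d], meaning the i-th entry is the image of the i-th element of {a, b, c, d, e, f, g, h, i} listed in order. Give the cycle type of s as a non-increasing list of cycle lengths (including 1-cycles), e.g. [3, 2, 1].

[8, 1]

The disjoint cycles are (a, b, e, i, d, g, c, h)(f), with lengths 8, 1 in non-increasing order.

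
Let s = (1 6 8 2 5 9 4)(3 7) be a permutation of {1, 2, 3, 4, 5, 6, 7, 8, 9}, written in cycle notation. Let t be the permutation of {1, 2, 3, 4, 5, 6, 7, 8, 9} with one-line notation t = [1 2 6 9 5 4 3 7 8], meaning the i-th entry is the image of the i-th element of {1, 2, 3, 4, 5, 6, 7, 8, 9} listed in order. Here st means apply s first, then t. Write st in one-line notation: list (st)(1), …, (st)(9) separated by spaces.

For each element, apply s then t: 1 → 6 → 4; 2 → 5 → 5; 3 → 7 → 3; 4 → 1 → 1; 5 → 9 → 8; 6 → 8 → 7; 7 → 3 → 6; 8 → 2 → 2; 9 → 4 → 9.
Collecting the images, st = [4 5 3 1 8 7 6 2 9].

4 5 3 1 8 7 6 2 9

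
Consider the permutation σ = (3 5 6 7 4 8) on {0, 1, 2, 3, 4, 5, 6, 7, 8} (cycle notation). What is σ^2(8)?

8 lies in the 6-cycle (3 5 6 7 4 8).
Advancing 2 steps from 8: 8 → 3 → 5.

5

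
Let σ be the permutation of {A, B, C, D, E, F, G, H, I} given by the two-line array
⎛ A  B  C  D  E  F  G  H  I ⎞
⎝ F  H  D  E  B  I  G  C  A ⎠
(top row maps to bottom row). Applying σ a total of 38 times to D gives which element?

Tracing D → E → … returns to D after 5 steps, so D lies in a 5-cycle (B H C D E).
Since the cycle has length 5, σ^38 acts on it the same as σ^3 (38 mod 5 = 3).
Stepping 3 places around the cycle: D → E → B → H.

H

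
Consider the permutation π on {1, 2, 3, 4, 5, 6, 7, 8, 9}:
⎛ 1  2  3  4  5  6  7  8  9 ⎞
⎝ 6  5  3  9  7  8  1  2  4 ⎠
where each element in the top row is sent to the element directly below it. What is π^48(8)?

Tracing 8 → 2 → … returns to 8 after 6 steps, so 8 lies in a 6-cycle (1 6 8 2 5 7).
Since the cycle has length 6, π^48 acts on it the same as π^0 (48 mod 6 = 0).
So π^48(8) = 8.

8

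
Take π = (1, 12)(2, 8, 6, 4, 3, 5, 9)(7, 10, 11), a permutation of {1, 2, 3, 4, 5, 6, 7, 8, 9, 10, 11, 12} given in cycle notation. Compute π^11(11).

10

11 lies in the 3-cycle (7, 10, 11).
Since the cycle has length 3, π^11 acts on it the same as π^2 (11 mod 3 = 2).
Advancing 2 steps from 11: 11 → 7 → 10.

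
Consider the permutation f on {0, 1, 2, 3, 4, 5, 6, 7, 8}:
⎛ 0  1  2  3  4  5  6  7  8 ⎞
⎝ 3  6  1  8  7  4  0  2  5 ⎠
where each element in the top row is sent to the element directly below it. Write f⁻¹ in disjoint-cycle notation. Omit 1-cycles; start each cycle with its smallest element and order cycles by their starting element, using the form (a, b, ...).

The cycle decomposition of f is (0, 3, 8, 5, 4, 7, 2, 1, 6).
Reversing each cycle (and rotating so the smallest element leads) gives f⁻¹ = (0, 6, 1, 2, 7, 4, 5, 8, 3).

(0, 6, 1, 2, 7, 4, 5, 8, 3)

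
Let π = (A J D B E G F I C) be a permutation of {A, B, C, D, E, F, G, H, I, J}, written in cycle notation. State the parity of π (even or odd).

The cycle lengths are 9, 1.
A cycle of length ℓ contributes ℓ−1 transpositions, so π is a product of 8 transpositions — even.

even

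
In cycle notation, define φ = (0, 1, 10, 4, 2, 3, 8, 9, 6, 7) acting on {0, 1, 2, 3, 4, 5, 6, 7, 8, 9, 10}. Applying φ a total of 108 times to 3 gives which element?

4

3 lies in the 10-cycle (0, 1, 10, 4, 2, 3, 8, 9, 6, 7).
Since the cycle has length 10, φ^108 acts on it the same as φ^8 (108 mod 10 = 8).
Advancing 8 steps from 3: 3 → 8 → 9 → 6 → 7 → 0 → 1 → 10 → 4.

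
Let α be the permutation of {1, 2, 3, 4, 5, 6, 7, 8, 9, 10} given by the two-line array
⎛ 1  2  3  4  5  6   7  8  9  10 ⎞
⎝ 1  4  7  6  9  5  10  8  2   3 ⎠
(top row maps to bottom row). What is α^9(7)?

7

Tracing 7 → 10 → … returns to 7 after 3 steps, so 7 lies in a 3-cycle (3 7 10).
On a 3-cycle, α^3 is the identity, so α^9 = α^0 there (9 ≡ 0 mod 3).
So α^9(7) = 7.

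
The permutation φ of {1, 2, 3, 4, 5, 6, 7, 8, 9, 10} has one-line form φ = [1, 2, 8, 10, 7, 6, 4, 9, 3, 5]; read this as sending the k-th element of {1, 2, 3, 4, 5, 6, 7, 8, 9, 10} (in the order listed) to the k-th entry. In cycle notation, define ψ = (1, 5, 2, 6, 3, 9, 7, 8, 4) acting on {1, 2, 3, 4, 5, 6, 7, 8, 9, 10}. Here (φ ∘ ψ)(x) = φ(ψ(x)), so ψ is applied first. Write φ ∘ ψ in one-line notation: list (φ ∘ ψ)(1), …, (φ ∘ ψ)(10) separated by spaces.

(φ ∘ ψ)(x) = φ(ψ(x)). Computing each image: φ(ψ(1)) = φ(5) = 7, φ(ψ(2)) = φ(6) = 6, φ(ψ(3)) = φ(9) = 3, φ(ψ(4)) = φ(1) = 1, φ(ψ(5)) = φ(2) = 2, φ(ψ(6)) = φ(3) = 8, φ(ψ(7)) = φ(8) = 9, φ(ψ(8)) = φ(4) = 10, φ(ψ(9)) = φ(7) = 4, φ(ψ(10)) = φ(10) = 5.
Hence φ ∘ ψ = [7 6 3 1 2 8 9 10 4 5].

7 6 3 1 2 8 9 10 4 5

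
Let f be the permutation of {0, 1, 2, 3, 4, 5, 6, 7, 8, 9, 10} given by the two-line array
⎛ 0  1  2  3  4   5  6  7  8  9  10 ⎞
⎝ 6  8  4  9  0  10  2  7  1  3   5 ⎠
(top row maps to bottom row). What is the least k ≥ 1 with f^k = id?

Decomposing into disjoint cycles gives cycle lengths 4, 2, 2, 2, 1.
The order is lcm(4, 2, 2, 2) = 4.

4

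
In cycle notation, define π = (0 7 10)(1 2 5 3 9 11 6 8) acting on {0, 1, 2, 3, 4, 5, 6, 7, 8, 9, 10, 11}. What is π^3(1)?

1 lies in the 8-cycle (1 2 5 3 9 11 6 8).
Stepping 3 places around the cycle: 1 → 2 → 5 → 3.

3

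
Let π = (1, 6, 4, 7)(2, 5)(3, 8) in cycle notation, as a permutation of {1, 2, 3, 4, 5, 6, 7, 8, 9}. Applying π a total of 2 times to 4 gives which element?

4 lies in the 4-cycle (1, 6, 4, 7).
Stepping 2 places around the cycle: 4 → 7 → 1.

1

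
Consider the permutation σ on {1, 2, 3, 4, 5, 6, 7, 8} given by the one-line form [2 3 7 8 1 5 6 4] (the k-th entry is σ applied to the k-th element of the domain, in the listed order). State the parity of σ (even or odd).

In disjoint-cycle form the cycle lengths are 6, 2.
A cycle of length ℓ contributes ℓ−1 transpositions, so σ is a product of 5 + 1 = 6 transpositions — even.

even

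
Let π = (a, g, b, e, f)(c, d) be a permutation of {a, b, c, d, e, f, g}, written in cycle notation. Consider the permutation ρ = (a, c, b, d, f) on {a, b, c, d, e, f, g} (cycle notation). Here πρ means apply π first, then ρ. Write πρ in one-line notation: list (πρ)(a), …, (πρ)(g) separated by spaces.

(πρ)(x) = ρ(π(x)). Computing each image: ρ(π(a)) = ρ(g) = g, ρ(π(b)) = ρ(e) = e, ρ(π(c)) = ρ(d) = f, ρ(π(d)) = ρ(c) = b, ρ(π(e)) = ρ(f) = a, ρ(π(f)) = ρ(a) = c, ρ(π(g)) = ρ(b) = d.
Hence πρ = [g e f b a c d].

g e f b a c d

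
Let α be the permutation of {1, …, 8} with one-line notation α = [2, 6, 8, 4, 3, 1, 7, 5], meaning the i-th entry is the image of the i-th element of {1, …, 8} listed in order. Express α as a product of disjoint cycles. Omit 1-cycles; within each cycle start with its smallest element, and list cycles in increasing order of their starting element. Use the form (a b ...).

(1 2 6)(3 8 5)

From 1: 1 → 2 → 6 → 1, closing the cycle (1 2 6).
Continuing from each remaining unvisited element yields (1 2 6)(3 8 5).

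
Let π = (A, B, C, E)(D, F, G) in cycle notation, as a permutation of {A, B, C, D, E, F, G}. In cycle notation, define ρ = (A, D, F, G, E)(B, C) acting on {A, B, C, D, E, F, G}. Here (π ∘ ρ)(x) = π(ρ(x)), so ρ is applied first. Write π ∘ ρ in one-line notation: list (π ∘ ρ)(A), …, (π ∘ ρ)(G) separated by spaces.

Chase each element through ρ then π: A → D → F; B → C → E; C → B → C; D → F → G; E → A → B; F → G → D; G → E → A.
Collecting the images, π ∘ ρ = [F E C G B D A].

F E C G B D A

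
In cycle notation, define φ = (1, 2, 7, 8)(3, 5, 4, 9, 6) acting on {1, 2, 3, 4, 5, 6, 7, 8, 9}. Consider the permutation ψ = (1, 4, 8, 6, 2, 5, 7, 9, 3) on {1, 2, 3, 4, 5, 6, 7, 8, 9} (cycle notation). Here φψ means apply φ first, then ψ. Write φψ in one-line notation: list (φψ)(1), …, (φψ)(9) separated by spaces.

Chase each element through φ then ψ: 1 → 2 → 5; 2 → 7 → 9; 3 → 5 → 7; 4 → 9 → 3; 5 → 4 → 8; 6 → 3 → 1; 7 → 8 → 6; 8 → 1 → 4; 9 → 6 → 2.
So φψ in one-line form is 5 9 7 3 8 1 6 4 2.

5 9 7 3 8 1 6 4 2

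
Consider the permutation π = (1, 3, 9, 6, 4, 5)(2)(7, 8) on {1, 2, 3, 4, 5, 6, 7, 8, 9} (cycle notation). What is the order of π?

6

The disjoint cycles have lengths 6, 2, 1.
The order is lcm(6, 2) = 6.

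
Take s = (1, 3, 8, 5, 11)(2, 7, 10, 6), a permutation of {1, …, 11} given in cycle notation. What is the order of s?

The cycle type of s is (5, 4, 1, 1).
The order of s is the least common multiple of its cycle lengths: lcm(5, 4) = 20.

20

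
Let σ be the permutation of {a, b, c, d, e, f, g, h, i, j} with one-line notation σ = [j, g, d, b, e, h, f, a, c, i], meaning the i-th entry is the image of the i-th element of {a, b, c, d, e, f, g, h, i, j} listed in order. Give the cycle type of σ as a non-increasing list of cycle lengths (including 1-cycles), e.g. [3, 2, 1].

[9, 1]

The disjoint cycles are (a j i c d b g f h)(e), with lengths 9, 1 in non-increasing order.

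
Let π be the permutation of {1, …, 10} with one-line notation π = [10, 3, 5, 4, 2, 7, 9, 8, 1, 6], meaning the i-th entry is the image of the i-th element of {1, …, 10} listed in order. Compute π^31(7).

9

Tracing 7 → 9 → … returns to 7 after 5 steps, so 7 lies in a 5-cycle (1, 10, 6, 7, 9).
Since the cycle has length 5, π^31 acts on it the same as π^1 (31 mod 5 = 1).
Stepping 1 place around the cycle: 7 → 9.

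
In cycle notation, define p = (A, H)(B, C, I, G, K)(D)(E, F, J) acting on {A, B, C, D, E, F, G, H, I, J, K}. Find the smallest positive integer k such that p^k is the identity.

30

The cycle type of p is (5, 3, 2, 1).
The order of p is the least common multiple of its cycle lengths: lcm(5, 3, 2) = 30.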